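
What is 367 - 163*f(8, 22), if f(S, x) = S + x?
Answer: -4523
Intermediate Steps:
367 - 163*f(8, 22) = 367 - 163*(8 + 22) = 367 - 163*30 = 367 - 4890 = -4523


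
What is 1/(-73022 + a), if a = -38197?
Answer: -1/111219 ≈ -8.9913e-6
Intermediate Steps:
1/(-73022 + a) = 1/(-73022 - 38197) = 1/(-111219) = -1/111219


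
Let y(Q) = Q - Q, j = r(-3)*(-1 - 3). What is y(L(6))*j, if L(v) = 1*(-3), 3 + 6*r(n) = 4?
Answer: 0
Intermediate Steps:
r(n) = ⅙ (r(n) = -½ + (⅙)*4 = -½ + ⅔ = ⅙)
L(v) = -3
j = -⅔ (j = (-1 - 3)/6 = (⅙)*(-4) = -⅔ ≈ -0.66667)
y(Q) = 0
y(L(6))*j = 0*(-⅔) = 0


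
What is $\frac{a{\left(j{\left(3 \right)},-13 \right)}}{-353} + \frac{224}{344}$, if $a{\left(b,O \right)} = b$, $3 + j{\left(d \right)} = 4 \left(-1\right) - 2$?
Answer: $\frac{10271}{15179} \approx 0.67666$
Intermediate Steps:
$j{\left(d \right)} = -9$ ($j{\left(d \right)} = -3 + \left(4 \left(-1\right) - 2\right) = -3 - 6 = -9$)
$\frac{a{\left(j{\left(3 \right)},-13 \right)}}{-353} + \frac{224}{344} = - \frac{9}{-353} + \frac{224}{344} = \left(-9\right) \left(- \frac{1}{353}\right) + 224 \cdot \frac{1}{344} = \frac{9}{353} + \frac{28}{43} = \frac{10271}{15179}$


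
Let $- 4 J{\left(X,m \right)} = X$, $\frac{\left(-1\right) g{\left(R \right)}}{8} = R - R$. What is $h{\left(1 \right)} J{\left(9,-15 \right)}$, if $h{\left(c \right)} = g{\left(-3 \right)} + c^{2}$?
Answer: $- \frac{9}{4} \approx -2.25$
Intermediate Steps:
$g{\left(R \right)} = 0$ ($g{\left(R \right)} = - 8 \left(R - R\right) = \left(-8\right) 0 = 0$)
$J{\left(X,m \right)} = - \frac{X}{4}$
$h{\left(c \right)} = c^{2}$ ($h{\left(c \right)} = 0 + c^{2} = c^{2}$)
$h{\left(1 \right)} J{\left(9,-15 \right)} = 1^{2} \left(\left(- \frac{1}{4}\right) 9\right) = 1 \left(- \frac{9}{4}\right) = - \frac{9}{4}$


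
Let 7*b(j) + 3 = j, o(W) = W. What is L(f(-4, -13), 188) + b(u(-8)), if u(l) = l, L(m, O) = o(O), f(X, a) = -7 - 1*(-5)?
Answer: 1305/7 ≈ 186.43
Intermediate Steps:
f(X, a) = -2 (f(X, a) = -7 + 5 = -2)
L(m, O) = O
b(j) = -3/7 + j/7
L(f(-4, -13), 188) + b(u(-8)) = 188 + (-3/7 + (⅐)*(-8)) = 188 + (-3/7 - 8/7) = 188 - 11/7 = 1305/7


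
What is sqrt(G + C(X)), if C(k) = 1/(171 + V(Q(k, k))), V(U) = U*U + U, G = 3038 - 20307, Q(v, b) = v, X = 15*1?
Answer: I*sqrt(2917096338)/411 ≈ 131.41*I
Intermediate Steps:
X = 15
G = -17269
V(U) = U + U**2 (V(U) = U**2 + U = U + U**2)
C(k) = 1/(171 + k*(1 + k))
sqrt(G + C(X)) = sqrt(-17269 + 1/(171 + 15*(1 + 15))) = sqrt(-17269 + 1/(171 + 15*16)) = sqrt(-17269 + 1/(171 + 240)) = sqrt(-17269 + 1/411) = sqrt(-7097558/411) = I*sqrt(2917096338)/411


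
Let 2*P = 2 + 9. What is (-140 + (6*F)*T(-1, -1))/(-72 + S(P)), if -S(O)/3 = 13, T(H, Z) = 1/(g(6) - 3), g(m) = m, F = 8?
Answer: 124/111 ≈ 1.1171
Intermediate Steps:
T(H, Z) = 1/3 (T(H, Z) = 1/(6 - 3) = 1/3)
P = 11/2 (P = (2 + 9)/2 = (1/2)*11 = 11/2 ≈ 5.5000)
S(O) = -39 (S(O) = -3*13 = -39)
(-140 + (6*F)*T(-1, -1))/(-72 + S(P)) = (-140 + (6*8)*(1/3))/(-72 - 39) = (-140 + 48*(1/3))/(-111) = (-140 + 16)*(-1/111) = -124*(-1/111) = 124/111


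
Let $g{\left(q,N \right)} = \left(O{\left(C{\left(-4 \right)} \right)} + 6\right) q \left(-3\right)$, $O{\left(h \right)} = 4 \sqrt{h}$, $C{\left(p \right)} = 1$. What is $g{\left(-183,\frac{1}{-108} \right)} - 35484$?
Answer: $-29994$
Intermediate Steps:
$g{\left(q,N \right)} = - 30 q$ ($g{\left(q,N \right)} = \left(4 \sqrt{1} + 6\right) q \left(-3\right) = \left(4 \cdot 1 + 6\right) \left(- 3 q\right) = \left(4 + 6\right) \left(- 3 q\right) = 10 \left(- 3 q\right) = - 30 q$)
$g{\left(-183,\frac{1}{-108} \right)} - 35484 = \left(-30\right) \left(-183\right) - 35484 = 5490 - 35484 = -29994$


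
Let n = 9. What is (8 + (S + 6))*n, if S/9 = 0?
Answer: 126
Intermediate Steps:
S = 0 (S = 9*0 = 0)
(8 + (S + 6))*n = (8 + (0 + 6))*9 = (8 + 6)*9 = 14*9 = 126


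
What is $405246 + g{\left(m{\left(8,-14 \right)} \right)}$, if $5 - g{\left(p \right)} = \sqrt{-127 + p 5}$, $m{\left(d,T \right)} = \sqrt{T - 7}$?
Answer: $405251 - \sqrt{-127 + 5 i \sqrt{21}} \approx 4.0525 \cdot 10^{5} - 11.315 i$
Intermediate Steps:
$m{\left(d,T \right)} = \sqrt{-7 + T}$
$g{\left(p \right)} = 5 - \sqrt{-127 + 5 p}$ ($g{\left(p \right)} = 5 - \sqrt{-127 + p 5} = 5 - \sqrt{-127 + 5 p}$)
$405246 + g{\left(m{\left(8,-14 \right)} \right)} = 405246 + \left(5 - \sqrt{-127 + 5 \sqrt{-7 - 14}}\right) = 405246 + \left(5 - \sqrt{-127 + 5 \sqrt{-21}}\right) = 405246 + \left(5 - \sqrt{-127 + 5 i \sqrt{21}}\right) = 405251 - \sqrt{-127 + 5 i \sqrt{21}}$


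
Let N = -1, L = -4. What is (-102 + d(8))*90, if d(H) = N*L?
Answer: -8820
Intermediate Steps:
d(H) = 4 (d(H) = -1*(-4) = 4)
(-102 + d(8))*90 = (-102 + 4)*90 = -98*90 = -8820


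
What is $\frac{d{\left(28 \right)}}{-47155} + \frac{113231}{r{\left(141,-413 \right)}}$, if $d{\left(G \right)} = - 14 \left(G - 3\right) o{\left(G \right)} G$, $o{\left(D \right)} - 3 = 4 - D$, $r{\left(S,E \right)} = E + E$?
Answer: $- \frac{1101879721}{7790006} \approx -141.45$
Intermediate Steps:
$r{\left(S,E \right)} = 2 E$
$o{\left(D \right)} = 7 - D$ ($o{\left(D \right)} = 3 - \left(-4 + D\right) = 7 - D$)
$d{\left(G \right)} = - 14 G \left(-3 + G\right) \left(7 - G\right)$ ($d{\left(G \right)} = - 14 \left(G - 3\right) \left(7 - G\right) G = - 14 \left(-3 + G\right) \left(7 - G\right) G = - 14 G \left(-3 + G\right) \left(7 - G\right)$)
$\frac{d{\left(28 \right)}}{-47155} + \frac{113231}{r{\left(141,-413 \right)}} = \frac{14 \cdot 28 \left(-7 + 28\right) \left(-3 + 28\right)}{-47155} + \frac{113231}{2 \left(-413\right)} = 14 \cdot 28 \cdot 21 \cdot 25 \left(- \frac{1}{47155}\right) + \frac{113231}{-826} = 205800 \left(- \frac{1}{47155}\right) + 113231 \left(- \frac{1}{826}\right) = - \frac{41160}{9431} - \frac{113231}{826} = - \frac{1101879721}{7790006}$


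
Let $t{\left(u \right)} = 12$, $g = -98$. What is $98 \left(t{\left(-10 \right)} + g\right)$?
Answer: $-8428$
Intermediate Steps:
$98 \left(t{\left(-10 \right)} + g\right) = 98 \left(12 - 98\right) = 98 \left(-86\right) = -8428$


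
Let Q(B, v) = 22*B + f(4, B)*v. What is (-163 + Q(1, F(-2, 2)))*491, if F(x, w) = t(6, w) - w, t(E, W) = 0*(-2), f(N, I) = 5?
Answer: -74141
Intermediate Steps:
t(E, W) = 0
F(x, w) = -w (F(x, w) = 0 - w = -w)
Q(B, v) = 5*v + 22*B (Q(B, v) = 22*B + 5*v = 5*v + 22*B)
(-163 + Q(1, F(-2, 2)))*491 = (-163 + (5*(-1*2) + 22*1))*491 = (-163 + (5*(-2) + 22))*491 = (-163 + (-10 + 22))*491 = (-163 + 12)*491 = -151*491 = -74141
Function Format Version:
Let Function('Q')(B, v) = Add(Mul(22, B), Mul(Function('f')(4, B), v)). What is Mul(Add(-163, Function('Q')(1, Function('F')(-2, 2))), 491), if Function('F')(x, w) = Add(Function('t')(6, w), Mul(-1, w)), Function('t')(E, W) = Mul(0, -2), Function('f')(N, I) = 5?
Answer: -74141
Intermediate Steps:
Function('t')(E, W) = 0
Function('F')(x, w) = Mul(-1, w) (Function('F')(x, w) = Add(0, Mul(-1, w)) = Mul(-1, w))
Function('Q')(B, v) = Add(Mul(5, v), Mul(22, B)) (Function('Q')(B, v) = Add(Mul(22, B), Mul(5, v)) = Add(Mul(5, v), Mul(22, B)))
Mul(Add(-163, Function('Q')(1, Function('F')(-2, 2))), 491) = Mul(Add(-163, Add(Mul(5, Mul(-1, 2)), Mul(22, 1))), 491) = Mul(Add(-163, Add(Mul(5, -2), 22)), 491) = Mul(Add(-163, Add(-10, 22)), 491) = Mul(Add(-163, 12), 491) = Mul(-151, 491) = -74141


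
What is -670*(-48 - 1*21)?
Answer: 46230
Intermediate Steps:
-670*(-48 - 1*21) = -670*(-48 - 21) = -670*(-69) = 46230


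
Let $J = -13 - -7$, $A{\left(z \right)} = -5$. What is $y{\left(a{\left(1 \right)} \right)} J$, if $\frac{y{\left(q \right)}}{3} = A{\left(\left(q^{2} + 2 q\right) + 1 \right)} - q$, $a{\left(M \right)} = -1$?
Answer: $72$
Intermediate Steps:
$y{\left(q \right)} = -15 - 3 q$ ($y{\left(q \right)} = 3 \left(-5 - q\right) = -15 - 3 q$)
$J = -6$ ($J = -13 + 7 = -6$)
$y{\left(a{\left(1 \right)} \right)} J = \left(-15 - -3\right) \left(-6\right) = \left(-15 + 3\right) \left(-6\right) = \left(-12\right) \left(-6\right) = 72$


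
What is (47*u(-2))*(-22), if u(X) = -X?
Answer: -2068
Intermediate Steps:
(47*u(-2))*(-22) = (47*(-1*(-2)))*(-22) = (47*2)*(-22) = 94*(-22) = -2068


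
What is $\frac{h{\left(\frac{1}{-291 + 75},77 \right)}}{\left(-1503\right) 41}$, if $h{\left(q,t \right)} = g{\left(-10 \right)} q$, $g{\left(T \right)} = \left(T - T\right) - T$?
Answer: $\frac{5}{6655284} \approx 7.5128 \cdot 10^{-7}$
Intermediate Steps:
$g{\left(T \right)} = - T$ ($g{\left(T \right)} = 0 - T = - T$)
$h{\left(q,t \right)} = 10 q$ ($h{\left(q,t \right)} = \left(-1\right) \left(-10\right) q = 10 q$)
$\frac{h{\left(\frac{1}{-291 + 75},77 \right)}}{\left(-1503\right) 41} = \frac{10 \frac{1}{-291 + 75}}{\left(-1503\right) 41} = \frac{10 \frac{1}{-216}}{-61623} = 10 \left(- \frac{1}{216}\right) \left(- \frac{1}{61623}\right) = \left(- \frac{5}{108}\right) \left(- \frac{1}{61623}\right) = \frac{5}{6655284}$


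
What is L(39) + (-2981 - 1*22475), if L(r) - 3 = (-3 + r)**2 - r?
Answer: -24196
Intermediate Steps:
L(r) = 3 + (-3 + r)**2 - r (L(r) = 3 + ((-3 + r)**2 - r) = 3 + (-3 + r)**2 - r)
L(39) + (-2981 - 1*22475) = (3 + (-3 + 39)**2 - 1*39) + (-2981 - 1*22475) = (3 + 36**2 - 39) + (-2981 - 22475) = (3 + 1296 - 39) - 25456 = 1260 - 25456 = -24196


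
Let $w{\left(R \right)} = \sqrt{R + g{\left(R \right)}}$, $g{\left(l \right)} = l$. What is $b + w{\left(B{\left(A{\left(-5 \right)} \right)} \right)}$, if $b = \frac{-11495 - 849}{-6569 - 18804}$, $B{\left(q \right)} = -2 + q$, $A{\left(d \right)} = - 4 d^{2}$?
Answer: $\frac{12344}{25373} + 2 i \sqrt{51} \approx 0.4865 + 14.283 i$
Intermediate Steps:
$w{\left(R \right)} = \sqrt{2} \sqrt{R}$ ($w{\left(R \right)} = \sqrt{R + R} = \sqrt{2 R} = \sqrt{2} \sqrt{R}$)
$b = \frac{12344}{25373}$ ($b = - \frac{12344}{-25373} = \left(-12344\right) \left(- \frac{1}{25373}\right) = \frac{12344}{25373} \approx 0.4865$)
$b + w{\left(B{\left(A{\left(-5 \right)} \right)} \right)} = \frac{12344}{25373} + \sqrt{2} \sqrt{-2 - 4 \left(-5\right)^{2}} = \frac{12344}{25373} + \sqrt{2} \sqrt{-2 - 100} = \frac{12344}{25373} + \sqrt{2} \sqrt{-102} = \frac{12344}{25373} + \sqrt{2} i \sqrt{102} = \frac{12344}{25373} + 2 i \sqrt{51}$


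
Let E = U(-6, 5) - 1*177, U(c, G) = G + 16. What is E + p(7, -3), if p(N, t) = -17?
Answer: -173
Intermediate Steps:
U(c, G) = 16 + G
E = -156 (E = (16 + 5) - 1*177 = 21 - 177 = -156)
E + p(7, -3) = -156 - 17 = -173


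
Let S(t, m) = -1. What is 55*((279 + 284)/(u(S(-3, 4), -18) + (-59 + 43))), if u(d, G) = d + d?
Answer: -30965/18 ≈ -1720.3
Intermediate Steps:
u(d, G) = 2*d
55*((279 + 284)/(u(S(-3, 4), -18) + (-59 + 43))) = 55*((279 + 284)/(2*(-1) + (-59 + 43))) = 55*(563/(-2 - 16)) = 55*(563/(-18)) = 55*(563*(-1/18)) = 55*(-563/18) = -30965/18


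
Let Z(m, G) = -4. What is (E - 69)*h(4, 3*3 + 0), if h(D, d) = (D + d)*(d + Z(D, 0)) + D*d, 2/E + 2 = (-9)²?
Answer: -550349/79 ≈ -6966.4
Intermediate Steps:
E = 2/79 (E = 2/(-2 + (-9)²) = 2/(-2 + 81) = 2/79 ≈ 0.025316)
h(D, d) = D*d + (-4 + d)*(D + d) (h(D, d) = (D + d)*(d - 4) + D*d = (D + d)*(-4 + d) + D*d = (-4 + d)*(D + d) + D*d = D*d + (-4 + d)*(D + d))
(E - 69)*h(4, 3*3 + 0) = (2/79 - 69)*((3*3 + 0)² - 4*4 - 4*(3*3 + 0) + 2*4*(3*3 + 0)) = -5449*((9 + 0)² - 16 - 4*(9 + 0) + 2*4*(9 + 0))/79 = -5449*(9² - 16 - 4*9 + 2*4*9)/79 = -5449*(81 - 16 - 36 + 72)/79 = -5449/79*101 = -550349/79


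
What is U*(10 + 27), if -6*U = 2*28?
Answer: -1036/3 ≈ -345.33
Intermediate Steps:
U = -28/3 ≈ -9.3333
U*(10 + 27) = -28*(10 + 27)/3 = -28/3*37 = -1036/3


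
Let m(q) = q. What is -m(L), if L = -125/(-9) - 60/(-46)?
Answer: -3145/207 ≈ -15.193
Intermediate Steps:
L = 3145/207 (L = -125*(-1/9) - 60*(-1/46) = 125/9 + 30/23 = 3145/207 ≈ 15.193)
-m(L) = -1*3145/207 = -3145/207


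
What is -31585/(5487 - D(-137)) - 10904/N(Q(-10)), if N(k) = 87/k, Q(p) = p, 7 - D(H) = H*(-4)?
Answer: 22570525/18084 ≈ 1248.1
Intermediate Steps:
D(H) = 7 + 4*H (D(H) = 7 - H*(-4) = 7 - (-4)*H = 7 + 4*H)
-31585/(5487 - D(-137)) - 10904/N(Q(-10)) = -31585/(5487 - (7 + 4*(-137))) - 10904/(87/(-10)) = -31585/(5487 - (7 - 548)) - 10904/(87*(-⅒)) = -31585/(5487 - 1*(-541)) - 10904/(-87/10) = -31585/(5487 + 541) - 10904*(-10/87) = -31585/6028 + 3760/3 = 22570525/18084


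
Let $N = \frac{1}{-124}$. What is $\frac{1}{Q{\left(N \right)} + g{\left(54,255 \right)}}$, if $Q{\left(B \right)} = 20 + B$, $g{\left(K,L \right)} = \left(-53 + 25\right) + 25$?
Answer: $\frac{124}{2107} \approx 0.058851$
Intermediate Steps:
$g{\left(K,L \right)} = -3$ ($g{\left(K,L \right)} = -28 + 25 = -3$)
$N = - \frac{1}{124} \approx -0.0080645$
$\frac{1}{Q{\left(N \right)} + g{\left(54,255 \right)}} = \frac{1}{\left(20 - \frac{1}{124}\right) - 3} = \frac{1}{\frac{2479}{124} - 3} = \frac{1}{\frac{2107}{124}} = \frac{124}{2107}$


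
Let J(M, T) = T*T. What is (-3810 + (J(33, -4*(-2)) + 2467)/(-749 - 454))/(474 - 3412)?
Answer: 4585961/3534414 ≈ 1.2975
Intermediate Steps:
J(M, T) = T²
(-3810 + (J(33, -4*(-2)) + 2467)/(-749 - 454))/(474 - 3412) = (-3810 + ((-4*(-2))² + 2467)/(-749 - 454))/(474 - 3412) = (-3810 + (8² + 2467)/(-1203))/(-2938) = (-3810 + (64 + 2467)*(-1/1203))*(-1/2938) = (-3810 + 2531*(-1/1203))*(-1/2938) = (-3810 - 2531/1203)*(-1/2938) = -4585961/1203*(-1/2938) = 4585961/3534414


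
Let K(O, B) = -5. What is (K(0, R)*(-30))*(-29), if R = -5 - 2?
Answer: -4350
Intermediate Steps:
R = -7
(K(0, R)*(-30))*(-29) = -5*(-30)*(-29) = 150*(-29) = -4350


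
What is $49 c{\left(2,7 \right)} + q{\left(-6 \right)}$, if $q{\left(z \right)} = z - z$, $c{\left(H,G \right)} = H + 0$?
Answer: $98$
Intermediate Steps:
$c{\left(H,G \right)} = H$
$q{\left(z \right)} = 0$
$49 c{\left(2,7 \right)} + q{\left(-6 \right)} = 49 \cdot 2 + 0 = 98 + 0 = 98$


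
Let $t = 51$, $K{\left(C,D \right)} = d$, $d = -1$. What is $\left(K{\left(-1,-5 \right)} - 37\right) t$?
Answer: $-1938$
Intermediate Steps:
$K{\left(C,D \right)} = -1$
$\left(K{\left(-1,-5 \right)} - 37\right) t = \left(-1 - 37\right) 51 = \left(-38\right) 51 = -1938$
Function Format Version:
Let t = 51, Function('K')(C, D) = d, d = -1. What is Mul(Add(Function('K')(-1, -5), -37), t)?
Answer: -1938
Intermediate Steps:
Function('K')(C, D) = -1
Mul(Add(Function('K')(-1, -5), -37), t) = Mul(Add(-1, -37), 51) = Mul(-38, 51) = -1938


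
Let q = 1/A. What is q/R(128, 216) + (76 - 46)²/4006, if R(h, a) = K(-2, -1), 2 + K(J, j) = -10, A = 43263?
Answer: 233618197/1039869468 ≈ 0.22466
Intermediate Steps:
K(J, j) = -12 (K(J, j) = -2 - 10 = -12)
R(h, a) = -12
q = 1/43263 ≈ 2.3114e-5
q/R(128, 216) + (76 - 46)²/4006 = (1/43263)/(-12) + (76 - 46)²/4006 = (1/43263)*(-1/12) + 30²*(1/4006) = -1/519156 + 900*(1/4006) = -1/519156 + 450/2003 = 233618197/1039869468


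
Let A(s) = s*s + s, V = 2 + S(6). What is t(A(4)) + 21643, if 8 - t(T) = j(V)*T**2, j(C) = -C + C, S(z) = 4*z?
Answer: 21651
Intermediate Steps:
V = 26 (V = 2 + 4*6 = 2 + 24 = 26)
j(C) = 0
A(s) = s + s**2 (A(s) = s**2 + s = s + s**2)
t(T) = 8 (t(T) = 8 - 0*T**2 = 8 - 1*0 = 8 + 0 = 8)
t(A(4)) + 21643 = 8 + 21643 = 21651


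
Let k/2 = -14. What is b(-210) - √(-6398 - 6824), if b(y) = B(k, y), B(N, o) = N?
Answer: -28 - I*√13222 ≈ -28.0 - 114.99*I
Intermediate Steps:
k = -28 (k = 2*(-14) = -28)
b(y) = -28
b(-210) - √(-6398 - 6824) = -28 - √(-6398 - 6824) = -28 - √(-13222) = -28 - I*√13222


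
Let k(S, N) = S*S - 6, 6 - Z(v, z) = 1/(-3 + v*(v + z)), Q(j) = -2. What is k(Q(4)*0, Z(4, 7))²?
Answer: 36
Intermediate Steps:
Z(v, z) = 6 - 1/(-3 + v*(v + z))
k(S, N) = -6 + S² (k(S, N) = S² - 6 = -6 + S²)
k(Q(4)*0, Z(4, 7))² = (-6 + (-2*0)²)² = (-6 + 0²)² = (-6 + 0)² = (-6)² = 36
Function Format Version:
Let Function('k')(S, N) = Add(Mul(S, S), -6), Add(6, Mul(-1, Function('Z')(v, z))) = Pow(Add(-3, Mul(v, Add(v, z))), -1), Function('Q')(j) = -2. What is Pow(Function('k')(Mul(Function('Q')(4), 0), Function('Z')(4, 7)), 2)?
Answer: 36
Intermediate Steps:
Function('Z')(v, z) = Add(6, Mul(-1, Pow(Add(-3, Mul(v, Add(v, z))), -1)))
Function('k')(S, N) = Add(-6, Pow(S, 2)) (Function('k')(S, N) = Add(Pow(S, 2), -6) = Add(-6, Pow(S, 2)))
Pow(Function('k')(Mul(Function('Q')(4), 0), Function('Z')(4, 7)), 2) = Pow(Add(-6, Pow(Mul(-2, 0), 2)), 2) = Pow(Add(-6, Pow(0, 2)), 2) = Pow(Add(-6, 0), 2) = Pow(-6, 2) = 36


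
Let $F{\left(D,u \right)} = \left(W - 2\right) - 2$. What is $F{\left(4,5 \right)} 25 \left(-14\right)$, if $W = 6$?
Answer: $-700$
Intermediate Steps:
$F{\left(D,u \right)} = 2$ ($F{\left(D,u \right)} = \left(6 - 2\right) - 2 = 4 - 2 = 2$)
$F{\left(4,5 \right)} 25 \left(-14\right) = 2 \cdot 25 \left(-14\right) = 50 \left(-14\right) = -700$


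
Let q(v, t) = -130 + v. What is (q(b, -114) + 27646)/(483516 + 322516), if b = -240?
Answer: 6819/201508 ≈ 0.033840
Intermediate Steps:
(q(b, -114) + 27646)/(483516 + 322516) = ((-130 - 240) + 27646)/(483516 + 322516) = (-370 + 27646)/806032 = 27276*(1/806032) = 6819/201508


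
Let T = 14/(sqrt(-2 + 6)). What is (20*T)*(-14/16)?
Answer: -245/2 ≈ -122.50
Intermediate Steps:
T = 7 (T = 14/(sqrt(4)) = 14/2 = 14*(1/2) = 7)
(20*T)*(-14/16) = (20*7)*(-14/16) = 140*(-14*1/16) = 140*(-7/8) = -245/2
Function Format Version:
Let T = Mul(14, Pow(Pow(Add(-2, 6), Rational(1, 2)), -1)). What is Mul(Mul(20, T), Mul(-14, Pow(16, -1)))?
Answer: Rational(-245, 2) ≈ -122.50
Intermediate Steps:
T = 7 (T = Mul(14, Pow(Pow(4, Rational(1, 2)), -1)) = Mul(14, Pow(2, -1)) = Mul(14, Rational(1, 2)) = 7)
Mul(Mul(20, T), Mul(-14, Pow(16, -1))) = Mul(Mul(20, 7), Mul(-14, Pow(16, -1))) = Mul(140, Mul(-14, Rational(1, 16))) = Mul(140, Rational(-7, 8)) = Rational(-245, 2)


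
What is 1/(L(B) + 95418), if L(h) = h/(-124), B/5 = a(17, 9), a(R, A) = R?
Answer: 124/11831747 ≈ 1.0480e-5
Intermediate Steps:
B = 85 (B = 5*17 = 85)
L(h) = -h/124 (L(h) = h*(-1/124) = -h/124)
1/(L(B) + 95418) = 1/(-1/124*85 + 95418) = 1/(-85/124 + 95418) = 1/(11831747/124) = 124/11831747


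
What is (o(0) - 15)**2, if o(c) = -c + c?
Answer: 225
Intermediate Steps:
o(c) = 0
(o(0) - 15)**2 = (0 - 15)**2 = (-15)**2 = 225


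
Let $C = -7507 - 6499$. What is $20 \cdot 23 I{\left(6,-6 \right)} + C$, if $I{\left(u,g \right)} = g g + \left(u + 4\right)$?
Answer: $7154$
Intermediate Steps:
$I{\left(u,g \right)} = 4 + u + g^{2}$ ($I{\left(u,g \right)} = g^{2} + \left(4 + u\right) = 4 + u + g^{2}$)
$C = -14006$ ($C = -7507 - 6499 = -14006$)
$20 \cdot 23 I{\left(6,-6 \right)} + C = 20 \cdot 23 \left(4 + 6 + \left(-6\right)^{2}\right) - 14006 = 460 \left(4 + 6 + 36\right) - 14006 = 460 \cdot 46 - 14006 = 21160 - 14006 = 7154$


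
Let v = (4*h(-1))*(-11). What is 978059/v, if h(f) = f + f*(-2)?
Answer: -978059/44 ≈ -22229.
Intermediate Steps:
h(f) = -f (h(f) = f - 2*f = -f)
v = -44 (v = (4*(-1*(-1)))*(-11) = (4*1)*(-11) = 4*(-11) = -44)
978059/v = 978059/(-44) = 978059*(-1/44) = -978059/44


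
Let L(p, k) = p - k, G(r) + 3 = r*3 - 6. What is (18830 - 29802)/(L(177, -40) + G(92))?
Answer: -2743/121 ≈ -22.669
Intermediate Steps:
G(r) = -9 + 3*r (G(r) = -3 + (r*3 - 6) = -3 + (3*r - 6) = -3 + (-6 + 3*r) = -9 + 3*r)
(18830 - 29802)/(L(177, -40) + G(92)) = (18830 - 29802)/((177 - 1*(-40)) + (-9 + 3*92)) = -10972/((177 + 40) + (-9 + 276)) = -10972/(217 + 267) = -10972/484 = -10972*1/484 = -2743/121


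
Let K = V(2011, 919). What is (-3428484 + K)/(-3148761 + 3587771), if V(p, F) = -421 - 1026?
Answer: -3429931/439010 ≈ -7.8129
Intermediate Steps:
V(p, F) = -1447
K = -1447
(-3428484 + K)/(-3148761 + 3587771) = (-3428484 - 1447)/(-3148761 + 3587771) = -3429931/439010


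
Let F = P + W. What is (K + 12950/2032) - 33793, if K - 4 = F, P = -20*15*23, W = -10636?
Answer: -52139725/1016 ≈ -51319.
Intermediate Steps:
P = -6900 (P = -300*23 = -6900)
F = -17536 (F = -6900 - 10636 = -17536)
K = -17532 (K = 4 - 17536 = -17532)
(K + 12950/2032) - 33793 = (-17532 + 12950/2032) - 33793 = (-17532 + 12950*(1/2032)) - 33793 = (-17532 + 6475/1016) - 33793 = -17806037/1016 - 33793 = -52139725/1016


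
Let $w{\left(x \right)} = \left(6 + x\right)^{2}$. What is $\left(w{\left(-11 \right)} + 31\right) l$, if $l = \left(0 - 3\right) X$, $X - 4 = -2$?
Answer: $-336$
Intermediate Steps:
$X = 2$ ($X = 4 - 2 = 2$)
$l = -6$ ($l = \left(0 - 3\right) 2 = \left(-3\right) 2 = -6$)
$\left(w{\left(-11 \right)} + 31\right) l = \left(\left(6 - 11\right)^{2} + 31\right) \left(-6\right) = \left(\left(-5\right)^{2} + 31\right) \left(-6\right) = \left(25 + 31\right) \left(-6\right) = 56 \left(-6\right) = -336$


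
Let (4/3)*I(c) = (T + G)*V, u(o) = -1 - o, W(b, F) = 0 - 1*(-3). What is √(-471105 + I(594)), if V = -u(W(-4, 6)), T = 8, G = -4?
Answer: I*√471093 ≈ 686.36*I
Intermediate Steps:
W(b, F) = 3 (W(b, F) = 0 + 3 = 3)
V = 4 (V = -(-1 - 1*3) = -(-1 - 3) = -1*(-4) = 4)
I(c) = 12 (I(c) = 3*((8 - 4)*4)/4 = 3*(4*4)/4 = (¾)*16 = 12)
√(-471105 + I(594)) = √(-471105 + 12) = √(-471093) = I*√471093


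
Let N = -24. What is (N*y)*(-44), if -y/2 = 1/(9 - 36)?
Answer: 704/9 ≈ 78.222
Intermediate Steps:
y = 2/27 (y = -2/(9 - 36) = -2/(-27) = -2*(-1/27) = 2/27 ≈ 0.074074)
(N*y)*(-44) = -24*2/27*(-44) = -16/9*(-44) = 704/9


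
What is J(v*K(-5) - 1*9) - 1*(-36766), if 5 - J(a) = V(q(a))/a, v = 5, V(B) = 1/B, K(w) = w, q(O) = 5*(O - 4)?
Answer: 237540659/6460 ≈ 36771.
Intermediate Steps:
q(O) = -20 + 5*O (q(O) = 5*(-4 + O) = -20 + 5*O)
J(a) = 5 - 1/(a*(-20 + 5*a)) (J(a) = 5 - 1/((-20 + 5*a)*a) = 5 - 1/(a*(-20 + 5*a)))
J(v*K(-5) - 1*9) - 1*(-36766) = (-1 + 25*(5*(-5) - 1*9)*(-4 + (5*(-5) - 1*9)))/(5*(5*(-5) - 1*9)*(-4 + (5*(-5) - 1*9))) - 1*(-36766) = (-1 + 25*(-25 - 9)*(-4 + (-25 - 9)))/(5*(-25 - 9)*(-4 + (-25 - 9))) + 36766 = (⅕)*(-1 + 25*(-34)*(-4 - 34))/(-34*(-4 - 34)) + 36766 = (⅕)*(-1/34)*(-1 + 25*(-34)*(-38))/(-38) + 36766 = (⅕)*(-1/34)*(-1/38)*(-1 + 32300) + 36766 = (⅕)*(-1/34)*(-1/38)*32299 + 36766 = 32299/6460 + 36766 = 237540659/6460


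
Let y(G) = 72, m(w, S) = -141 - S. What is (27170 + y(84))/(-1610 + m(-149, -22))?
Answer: -27242/1729 ≈ -15.756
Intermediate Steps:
(27170 + y(84))/(-1610 + m(-149, -22)) = (27170 + 72)/(-1610 + (-141 - 1*(-22))) = 27242/(-1610 + (-141 + 22)) = 27242/(-1610 - 119) = 27242/(-1729) = 27242*(-1/1729) = -27242/1729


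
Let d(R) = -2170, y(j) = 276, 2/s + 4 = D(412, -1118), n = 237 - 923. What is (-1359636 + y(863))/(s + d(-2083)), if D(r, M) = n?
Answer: 7948800/12689 ≈ 626.43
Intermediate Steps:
n = -686
D(r, M) = -686
s = -1/345 (s = 2/(-4 - 686) = 2/(-690) = 2*(-1/690) = -1/345 ≈ -0.0028986)
(-1359636 + y(863))/(s + d(-2083)) = (-1359636 + 276)/(-1/345 - 2170) = -1359360/(-748651/345) = -1359360*(-345/748651) = 7948800/12689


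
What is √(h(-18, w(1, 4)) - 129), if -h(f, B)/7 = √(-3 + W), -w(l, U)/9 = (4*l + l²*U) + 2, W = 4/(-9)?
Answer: √(-1161 - 21*I*√31)/3 ≈ 0.57119 - 11.372*I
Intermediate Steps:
W = -4/9 (W = 4*(-⅑) = -4/9 ≈ -0.44444)
w(l, U) = -18 - 36*l - 9*U*l² (w(l, U) = -9*((4*l + l²*U) + 2) = -9*((4*l + U*l²) + 2) = -9*(2 + 4*l + U*l²) = -18 - 36*l - 9*U*l²)
h(f, B) = -7*I*√31/3 (h(f, B) = -7*√(-3 - 4/9) = -7*I*√31/3)
√(h(-18, w(1, 4)) - 129) = √(-7*I*√31/3 - 129) = √(-129 - 7*I*√31/3)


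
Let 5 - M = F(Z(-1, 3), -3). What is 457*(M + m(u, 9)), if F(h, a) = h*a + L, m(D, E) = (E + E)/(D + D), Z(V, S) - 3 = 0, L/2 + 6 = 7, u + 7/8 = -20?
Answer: 882924/167 ≈ 5287.0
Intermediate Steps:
u = -167/8 (u = -7/8 - 20 = -167/8 ≈ -20.875)
L = 2 (L = -12 + 2*7 = -12 + 14 = 2)
Z(V, S) = 3 (Z(V, S) = 3 + 0 = 3)
m(D, E) = E/D (m(D, E) = (2*E)/((2*D)) = (2*E)*(1/(2*D)) = E/D)
F(h, a) = 2 + a*h (F(h, a) = h*a + 2 = a*h + 2 = 2 + a*h)
M = 12 (M = 5 - (2 - 3*3) = 5 - (2 - 9) = 5 - 1*(-7) = 5 + 7 = 12)
457*(M + m(u, 9)) = 457*(12 + 9/(-167/8)) = 457*(12 + 9*(-8/167)) = 457*(12 - 72/167) = 457*(1932/167) = 882924/167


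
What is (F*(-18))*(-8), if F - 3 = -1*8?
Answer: -720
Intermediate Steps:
F = -5 (F = 3 - 1*8 = 3 - 8 = -5)
(F*(-18))*(-8) = -5*(-18)*(-8) = 90*(-8) = -720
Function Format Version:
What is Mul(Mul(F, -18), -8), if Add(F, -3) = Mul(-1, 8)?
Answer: -720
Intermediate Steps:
F = -5 (F = Add(3, Mul(-1, 8)) = Add(3, -8) = -5)
Mul(Mul(F, -18), -8) = Mul(Mul(-5, -18), -8) = Mul(90, -8) = -720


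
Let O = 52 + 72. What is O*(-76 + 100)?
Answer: 2976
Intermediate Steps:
O = 124
O*(-76 + 100) = 124*(-76 + 100) = 124*24 = 2976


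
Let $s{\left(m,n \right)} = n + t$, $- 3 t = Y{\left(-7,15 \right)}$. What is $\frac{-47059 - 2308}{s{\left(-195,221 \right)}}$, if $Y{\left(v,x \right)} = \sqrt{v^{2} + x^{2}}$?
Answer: $- \frac{98190963}{439295} - \frac{148101 \sqrt{274}}{439295} \approx -229.1$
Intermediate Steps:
$t = - \frac{\sqrt{274}}{3}$ ($t = - \frac{\sqrt{\left(-7\right)^{2} + 15^{2}}}{3} = - \frac{\sqrt{49 + 225}}{3} = - \frac{\sqrt{274}}{3} \approx -5.5176$)
$s{\left(m,n \right)} = n - \frac{\sqrt{274}}{3}$
$\frac{-47059 - 2308}{s{\left(-195,221 \right)}} = \frac{-47059 - 2308}{221 - \frac{\sqrt{274}}{3}} = - \frac{49367}{221 - \frac{\sqrt{274}}{3}}$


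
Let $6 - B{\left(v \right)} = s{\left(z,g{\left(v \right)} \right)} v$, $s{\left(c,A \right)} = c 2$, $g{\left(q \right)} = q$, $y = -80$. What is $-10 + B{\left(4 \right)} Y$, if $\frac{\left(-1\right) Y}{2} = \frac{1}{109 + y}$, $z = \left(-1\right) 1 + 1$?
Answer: $- \frac{302}{29} \approx -10.414$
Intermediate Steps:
$z = 0$ ($z = -1 + 1 = 0$)
$s{\left(c,A \right)} = 2 c$
$Y = - \frac{2}{29}$ ($Y = - \frac{2}{109 - 80} = - \frac{2}{29} \approx -0.068966$)
$B{\left(v \right)} = 6$ ($B{\left(v \right)} = 6 - 2 \cdot 0 v = 6 - 0 v = 6 - 0 = 6 + 0 = 6$)
$-10 + B{\left(4 \right)} Y = -10 + 6 \left(- \frac{2}{29}\right) = -10 - \frac{12}{29} = - \frac{302}{29}$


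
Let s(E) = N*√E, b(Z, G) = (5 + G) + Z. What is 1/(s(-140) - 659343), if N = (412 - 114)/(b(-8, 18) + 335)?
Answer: -576925125/380391542781679 - 1490*I*√35/380391542781679 ≈ -1.5167e-6 - 2.3173e-11*I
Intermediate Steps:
b(Z, G) = 5 + G + Z
N = 149/175 (N = (412 - 114)/((5 + 18 - 8) + 335) = 298/(15 + 335) = 298/350 = 298*(1/350) = 149/175 ≈ 0.85143)
s(E) = 149*√E/175
1/(s(-140) - 659343) = 1/(149*√(-140)/175 - 659343) = 1/(149*(2*I*√35)/175 - 659343) = 1/(298*I*√35/175 - 659343) = 1/(-659343 + 298*I*√35/175)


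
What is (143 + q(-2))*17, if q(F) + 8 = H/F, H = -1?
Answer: 4607/2 ≈ 2303.5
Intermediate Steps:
q(F) = -8 - 1/F
(143 + q(-2))*17 = (143 + (-8 - 1/(-2)))*17 = (143 + (-8 - 1*(-½)))*17 = (143 + (-8 + ½))*17 = (143 - 15/2)*17 = (271/2)*17 = 4607/2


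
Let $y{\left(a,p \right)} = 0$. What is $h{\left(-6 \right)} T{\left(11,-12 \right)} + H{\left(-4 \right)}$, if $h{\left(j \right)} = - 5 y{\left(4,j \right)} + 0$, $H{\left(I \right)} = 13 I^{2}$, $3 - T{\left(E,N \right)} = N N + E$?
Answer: $208$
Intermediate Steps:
$T{\left(E,N \right)} = 3 - E - N^{2}$ ($T{\left(E,N \right)} = 3 - \left(N N + E\right) = 3 - \left(N^{2} + E\right) = 3 - \left(E + N^{2}\right) = 3 - E - N^{2}$)
$h{\left(j \right)} = 0$ ($h{\left(j \right)} = \left(-5\right) 0 + 0 = 0 + 0 = 0$)
$h{\left(-6 \right)} T{\left(11,-12 \right)} + H{\left(-4 \right)} = 0 \left(3 - 11 - \left(-12\right)^{2}\right) + 13 \left(-4\right)^{2} = 0 \left(3 - 11 - 144\right) + 13 \cdot 16 = 0 \left(3 - 11 - 144\right) + 208 = 0 \left(-152\right) + 208 = 0 + 208 = 208$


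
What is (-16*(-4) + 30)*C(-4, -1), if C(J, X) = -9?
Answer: -846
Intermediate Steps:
(-16*(-4) + 30)*C(-4, -1) = (-16*(-4) + 30)*(-9) = (64 + 30)*(-9) = 94*(-9) = -846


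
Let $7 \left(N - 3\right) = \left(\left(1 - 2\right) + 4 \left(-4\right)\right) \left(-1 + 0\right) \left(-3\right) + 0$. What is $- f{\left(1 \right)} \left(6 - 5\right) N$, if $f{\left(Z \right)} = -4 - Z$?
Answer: $- \frac{150}{7} \approx -21.429$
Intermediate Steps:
$N = - \frac{30}{7}$ ($N = 3 + \frac{\left(\left(1 - 2\right) + 4 \left(-4\right)\right) \left(-1 + 0\right) \left(-3\right) + 0}{7} = 3 + \frac{\left(-1 - 16\right) \left(-1\right) \left(-3\right) + 0}{7} = 3 + \frac{\left(-17\right) \left(-1\right) \left(-3\right) + 0}{7} = 3 + \frac{17 \left(-3\right) + 0}{7} = 3 + \frac{-51 + 0}{7} = 3 + \frac{1}{7} \left(-51\right) = 3 - \frac{51}{7} = - \frac{30}{7} \approx -4.2857$)
$- f{\left(1 \right)} \left(6 - 5\right) N = - \frac{\left(-4 - 1\right) \left(6 - 5\right) \left(-30\right)}{7} = - \frac{\left(-4 - 1\right) 1 \left(-30\right)}{7} = - \frac{\left(-5\right) 1 \left(-30\right)}{7} = - \frac{\left(-5\right) \left(-30\right)}{7} = \left(-1\right) \frac{150}{7} = - \frac{150}{7}$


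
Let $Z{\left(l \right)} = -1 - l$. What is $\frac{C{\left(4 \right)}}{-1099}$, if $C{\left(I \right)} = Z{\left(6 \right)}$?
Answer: $\frac{1}{157} \approx 0.0063694$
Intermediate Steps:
$C{\left(I \right)} = -7$ ($C{\left(I \right)} = -1 - 6 = -7$)
$\frac{C{\left(4 \right)}}{-1099} = - \frac{7}{-1099} = \left(-7\right) \left(- \frac{1}{1099}\right) = \frac{1}{157}$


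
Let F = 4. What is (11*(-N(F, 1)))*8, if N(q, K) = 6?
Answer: -528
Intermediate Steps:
(11*(-N(F, 1)))*8 = (11*(-1*6))*8 = (11*(-6))*8 = -66*8 = -528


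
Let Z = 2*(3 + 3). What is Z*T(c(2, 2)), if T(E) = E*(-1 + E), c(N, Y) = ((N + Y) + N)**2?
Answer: 15120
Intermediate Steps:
c(N, Y) = (Y + 2*N)**2
Z = 12 (Z = 2*6 = 12)
Z*T(c(2, 2)) = 12*((2 + 2*2)**2*(-1 + (2 + 2*2)**2)) = 12*((2 + 4)**2*(-1 + (2 + 4)**2)) = 12*(6**2*(-1 + 6**2)) = 12*(36*(-1 + 36)) = 12*(36*35) = 12*1260 = 15120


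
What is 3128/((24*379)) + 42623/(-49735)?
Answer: -4145138/8078385 ≈ -0.51311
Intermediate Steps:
3128/((24*379)) + 42623/(-49735) = 3128/9096 + 42623*(-1/49735) = 3128*(1/9096) - 6089/7105 = 391/1137 - 6089/7105 = -4145138/8078385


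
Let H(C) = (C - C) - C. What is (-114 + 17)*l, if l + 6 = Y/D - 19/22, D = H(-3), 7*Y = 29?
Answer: 245701/462 ≈ 531.82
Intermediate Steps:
H(C) = -C (H(C) = 0 - C = -C)
Y = 29/7 (Y = (⅐)*29 = 29/7 ≈ 4.1429)
D = 3 (D = -1*(-3) = 3)
l = -2533/462 (l = -6 + ((29/7)/3 - 19/22) = -6 + ((29/7)*(⅓) - 19*1/22) = -6 + (29/21 - 19/22) = -6 + 239/462 = -2533/462 ≈ -5.4827)
(-114 + 17)*l = (-114 + 17)*(-2533/462) = -97*(-2533/462) = 245701/462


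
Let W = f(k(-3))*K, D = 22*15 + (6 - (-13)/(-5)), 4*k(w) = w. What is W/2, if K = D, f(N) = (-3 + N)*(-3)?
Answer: 15003/8 ≈ 1875.4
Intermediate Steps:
k(w) = w/4
f(N) = 9 - 3*N
D = 1667/5 (D = 330 + (6 - (-13)*(-1)/5) = 330 + (6 - 1*13/5) = 330 + (6 - 13/5) = 330 + 17/5 = 1667/5 ≈ 333.40)
K = 1667/5 ≈ 333.40
W = 15003/4 (W = (9 - 3*(-3)/4)*(1667/5) = (9 - 3*(-¾))*(1667/5) = (9 + 9/4)*(1667/5) = (45/4)*(1667/5) = 15003/4 ≈ 3750.8)
W/2 = (15003/4)/2 = (15003/4)*(½) = 15003/8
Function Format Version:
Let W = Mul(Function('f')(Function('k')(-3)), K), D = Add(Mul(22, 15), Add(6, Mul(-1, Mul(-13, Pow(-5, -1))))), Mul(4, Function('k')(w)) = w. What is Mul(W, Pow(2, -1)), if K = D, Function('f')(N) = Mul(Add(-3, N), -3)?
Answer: Rational(15003, 8) ≈ 1875.4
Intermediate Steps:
Function('k')(w) = Mul(Rational(1, 4), w)
Function('f')(N) = Add(9, Mul(-3, N))
D = Rational(1667, 5) (D = Add(330, Add(6, Mul(-1, Mul(-13, Rational(-1, 5))))) = Add(330, Add(6, Mul(-1, Rational(13, 5)))) = Add(330, Add(6, Rational(-13, 5))) = Add(330, Rational(17, 5)) = Rational(1667, 5) ≈ 333.40)
K = Rational(1667, 5) ≈ 333.40
W = Rational(15003, 4) (W = Mul(Add(9, Mul(-3, Mul(Rational(1, 4), -3))), Rational(1667, 5)) = Mul(Add(9, Mul(-3, Rational(-3, 4))), Rational(1667, 5)) = Mul(Add(9, Rational(9, 4)), Rational(1667, 5)) = Mul(Rational(45, 4), Rational(1667, 5)) = Rational(15003, 4) ≈ 3750.8)
Mul(W, Pow(2, -1)) = Mul(Rational(15003, 4), Pow(2, -1)) = Mul(Rational(15003, 4), Rational(1, 2)) = Rational(15003, 8)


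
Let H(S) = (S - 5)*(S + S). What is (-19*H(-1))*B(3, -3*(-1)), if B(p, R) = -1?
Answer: 228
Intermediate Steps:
H(S) = 2*S*(-5 + S) (H(S) = (-5 + S)*(2*S) = 2*S*(-5 + S))
(-19*H(-1))*B(3, -3*(-1)) = -38*(-1)*(-5 - 1)*(-1) = -38*(-1)*(-6)*(-1) = -19*12*(-1) = -228*(-1) = 228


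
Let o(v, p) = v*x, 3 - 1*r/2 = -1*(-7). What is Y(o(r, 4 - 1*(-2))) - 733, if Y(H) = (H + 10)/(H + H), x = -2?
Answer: -11715/16 ≈ -732.19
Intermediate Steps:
r = -8 (r = 6 - (-2)*(-7) = 6 - 2*7 = 6 - 14 = -8)
o(v, p) = -2*v (o(v, p) = v*(-2) = -2*v)
Y(H) = (10 + H)/(2*H) (Y(H) = (10 + H)/((2*H)) = (10 + H)*(1/(2*H)) = (10 + H)/(2*H))
Y(o(r, 4 - 1*(-2))) - 733 = (10 - 2*(-8))/(2*((-2*(-8)))) - 733 = (½)*(10 + 16)/16 - 733 = (½)*(1/16)*26 - 733 = 13/16 - 733 = -11715/16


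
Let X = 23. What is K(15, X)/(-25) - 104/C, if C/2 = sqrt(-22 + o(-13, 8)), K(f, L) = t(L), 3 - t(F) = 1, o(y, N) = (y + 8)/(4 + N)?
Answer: -2/25 + 104*I*sqrt(807)/269 ≈ -0.08 + 10.983*I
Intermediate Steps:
o(y, N) = (8 + y)/(4 + N)
t(F) = 2 (t(F) = 3 - 1*1 = 3 - 1 = 2)
K(f, L) = 2
C = I*sqrt(807)/3 (C = 2*sqrt(-22 + (8 - 13)/(4 + 8)) = 2*sqrt(-22 - 5/12) = 2*sqrt(-269/12) = 2*(I*sqrt(807)/6) = I*sqrt(807)/3 ≈ 9.4693*I)
K(15, X)/(-25) - 104/C = 2/(-25) - 104*(-I*sqrt(807)/269) = 2*(-1/25) - (-104)*I*sqrt(807)/269 = -2/25 + 104*I*sqrt(807)/269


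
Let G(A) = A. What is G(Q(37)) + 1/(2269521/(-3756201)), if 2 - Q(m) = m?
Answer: -27729812/756507 ≈ -36.655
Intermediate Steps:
Q(m) = 2 - m
G(Q(37)) + 1/(2269521/(-3756201)) = (2 - 1*37) + 1/(2269521/(-3756201)) = (2 - 37) + 1/(2269521*(-1/3756201)) = -35 + 1/(-756507/1252067) = -35 - 1252067/756507 = -27729812/756507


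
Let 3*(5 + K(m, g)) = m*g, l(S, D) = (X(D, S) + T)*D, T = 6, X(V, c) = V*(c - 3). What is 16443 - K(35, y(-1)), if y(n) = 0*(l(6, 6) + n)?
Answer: 16448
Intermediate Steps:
X(V, c) = V*(-3 + c)
l(S, D) = D*(6 + D*(-3 + S)) (l(S, D) = (D*(-3 + S) + 6)*D = (6 + D*(-3 + S))*D = D*(6 + D*(-3 + S)))
y(n) = 0 (y(n) = 0*(6*(6 + 6*(-3 + 6)) + n) = 0*(6*(6 + 6*3) + n) = 0*(6*(6 + 18) + n) = 0*(6*24 + n) = 0*(144 + n) = 0)
K(m, g) = -5 + g*m/3 (K(m, g) = -5 + (m*g)/3 = -5 + (g*m)/3 = -5 + g*m/3)
16443 - K(35, y(-1)) = 16443 - (-5 + (1/3)*0*35) = 16443 - (-5 + 0) = 16443 - 1*(-5) = 16443 + 5 = 16448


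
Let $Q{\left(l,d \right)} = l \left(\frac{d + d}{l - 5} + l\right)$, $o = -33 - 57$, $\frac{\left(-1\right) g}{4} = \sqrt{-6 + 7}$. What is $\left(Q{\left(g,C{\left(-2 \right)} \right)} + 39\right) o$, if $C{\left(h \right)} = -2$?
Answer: $-4790$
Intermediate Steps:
$g = -4$ ($g = - 4 \sqrt{-6 + 7} = - 4 \sqrt{1} = \left(-4\right) 1 = -4$)
$o = -90$ ($o = -33 - 57 = -90$)
$Q{\left(l,d \right)} = l \left(l + \frac{2 d}{-5 + l}\right)$ ($Q{\left(l,d \right)} = l \left(\frac{2 d}{-5 + l} + l\right) = l \left(l + \frac{2 d}{-5 + l}\right)$)
$\left(Q{\left(g,C{\left(-2 \right)} \right)} + 39\right) o = \left(- \frac{4 \left(\left(-4\right)^{2} - -20 + 2 \left(-2\right)\right)}{-5 - 4} + 39\right) \left(-90\right) = \left(- \frac{4 \left(16 + 20 - 4\right)}{-9} + 39\right) \left(-90\right) = \left(\left(-4\right) \left(- \frac{1}{9}\right) 32 + 39\right) \left(-90\right) = \left(\frac{128}{9} + 39\right) \left(-90\right) = \frac{479}{9} \left(-90\right) = -4790$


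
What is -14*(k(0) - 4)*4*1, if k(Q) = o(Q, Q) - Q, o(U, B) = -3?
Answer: 392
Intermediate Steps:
k(Q) = -3 - Q
-14*(k(0) - 4)*4*1 = -14*((-3 - 1*0) - 4)*4*1 = -14*((-3 + 0) - 4)*4*1 = -14*(-3 - 4)*4*1 = -(-98)*4*1 = -14*(-28)*1 = 392*1 = 392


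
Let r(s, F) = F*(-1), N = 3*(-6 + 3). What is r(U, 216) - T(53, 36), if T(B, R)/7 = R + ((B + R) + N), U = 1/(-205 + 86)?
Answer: -1028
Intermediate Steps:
N = -9 (N = 3*(-3) = -9)
U = -1/119 (U = 1/(-119) = -1/119 ≈ -0.0084034)
T(B, R) = -63 + 7*B + 14*R (T(B, R) = 7*(R + ((B + R) - 9)) = 7*(R + (-9 + B + R)) = 7*(-9 + B + 2*R) = -63 + 7*B + 14*R)
r(s, F) = -F
r(U, 216) - T(53, 36) = -1*216 - (-63 + 7*53 + 14*36) = -216 - (-63 + 371 + 504) = -216 - 1*812 = -216 - 812 = -1028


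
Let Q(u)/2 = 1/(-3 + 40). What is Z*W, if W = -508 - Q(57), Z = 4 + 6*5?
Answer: -639132/37 ≈ -17274.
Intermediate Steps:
Q(u) = 2/37 (Q(u) = 2/(-3 + 40) = 2/37)
Z = 34 (Z = 4 + 30 = 34)
W = -18798/37 (W = -508 - 1*2/37 = -508 - 2/37 = -18798/37 ≈ -508.05)
Z*W = 34*(-18798/37) = -639132/37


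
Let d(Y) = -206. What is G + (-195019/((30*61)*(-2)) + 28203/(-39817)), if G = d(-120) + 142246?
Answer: 20707182297343/145730220 ≈ 1.4209e+5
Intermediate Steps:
G = 142040 (G = -206 + 142246 = 142040)
G + (-195019/((30*61)*(-2)) + 28203/(-39817)) = 142040 + (-195019/((30*61)*(-2)) + 28203/(-39817)) = 142040 + (-195019/(1830*(-2)) + 28203*(-1/39817)) = 142040 + (-195019/(-3660) - 28203/39817) = 142040 + (-195019*(-1/3660) - 28203/39817) = 142040 + (195019/3660 - 28203/39817) = 142040 + 7661848543/145730220 = 20707182297343/145730220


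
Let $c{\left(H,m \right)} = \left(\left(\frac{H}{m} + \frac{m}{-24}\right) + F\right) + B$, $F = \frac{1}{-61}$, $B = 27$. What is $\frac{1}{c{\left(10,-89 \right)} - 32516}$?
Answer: $- \frac{130296}{4232720339} \approx -3.0783 \cdot 10^{-5}$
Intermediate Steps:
$F = - \frac{1}{61} \approx -0.016393$
$c{\left(H,m \right)} = \frac{1646}{61} - \frac{m}{24} + \frac{H}{m}$ ($c{\left(H,m \right)} = \left(\left(\frac{H}{m} + \frac{m}{-24}\right) - \frac{1}{61}\right) + 27 = \left(\left(\frac{H}{m} + m \left(- \frac{1}{24}\right)\right) - \frac{1}{61}\right) + 27 = \left(\left(\frac{H}{m} - \frac{m}{24}\right) - \frac{1}{61}\right) + 27 = \left(\left(- \frac{m}{24} + \frac{H}{m}\right) - \frac{1}{61}\right) + 27 = \left(- \frac{1}{61} - \frac{m}{24} + \frac{H}{m}\right) + 27 = \frac{1646}{61} - \frac{m}{24} + \frac{H}{m}$)
$\frac{1}{c{\left(10,-89 \right)} - 32516} = \frac{1}{\left(\frac{1646}{61} - - \frac{89}{24} + \frac{10}{-89}\right) - 32516} = \frac{1}{\left(\frac{1646}{61} + \frac{89}{24} + 10 \left(- \frac{1}{89}\right)\right) - 32516} = \frac{1}{\left(\frac{1646}{61} + \frac{89}{24} - \frac{10}{89}\right) - 32516} = \frac{1}{\frac{3984397}{130296} - 32516} = \frac{1}{- \frac{4232720339}{130296}} = - \frac{130296}{4232720339}$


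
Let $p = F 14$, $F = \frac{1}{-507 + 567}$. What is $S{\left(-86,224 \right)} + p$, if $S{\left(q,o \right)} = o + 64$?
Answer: $\frac{8647}{30} \approx 288.23$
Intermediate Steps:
$S{\left(q,o \right)} = 64 + o$
$F = \frac{1}{60} \approx 0.016667$
$p = \frac{7}{30}$ ($p = \frac{1}{60} \cdot 14 = \frac{7}{30} \approx 0.23333$)
$S{\left(-86,224 \right)} + p = \left(64 + 224\right) + \frac{7}{30} = 288 + \frac{7}{30} = \frac{8647}{30}$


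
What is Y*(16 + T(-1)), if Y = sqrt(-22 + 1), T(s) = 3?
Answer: 19*I*sqrt(21) ≈ 87.069*I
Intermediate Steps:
Y = I*sqrt(21) (Y = sqrt(-21) = I*sqrt(21) ≈ 4.5826*I)
Y*(16 + T(-1)) = (I*sqrt(21))*(16 + 3) = (I*sqrt(21))*19 = 19*I*sqrt(21)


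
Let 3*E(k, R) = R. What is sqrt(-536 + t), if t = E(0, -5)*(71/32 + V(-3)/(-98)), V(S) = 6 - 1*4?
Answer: I*sqrt(1692386)/56 ≈ 23.231*I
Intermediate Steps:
V(S) = 2 (V(S) = 6 - 4 = 2)
E(k, R) = R/3
t = -5745/1568 (t = ((1/3)*(-5))*(71/32 + 2/(-98)) = -5*(71*(1/32) + 2*(-1/98))/3 = -5*(71/32 - 1/49)/3 = -5/3*3447/1568 = -5745/1568 ≈ -3.6639)
sqrt(-536 + t) = sqrt(-536 - 5745/1568) = sqrt(-846193/1568) = I*sqrt(1692386)/56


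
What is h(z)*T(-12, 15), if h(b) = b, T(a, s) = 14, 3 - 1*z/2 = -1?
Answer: 112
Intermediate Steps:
z = 8 (z = 6 - 2*(-1) = 6 + 2 = 8)
h(z)*T(-12, 15) = 8*14 = 112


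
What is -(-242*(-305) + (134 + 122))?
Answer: -74066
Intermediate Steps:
-(-242*(-305) + (134 + 122)) = -(73810 + 256) = -1*74066 = -74066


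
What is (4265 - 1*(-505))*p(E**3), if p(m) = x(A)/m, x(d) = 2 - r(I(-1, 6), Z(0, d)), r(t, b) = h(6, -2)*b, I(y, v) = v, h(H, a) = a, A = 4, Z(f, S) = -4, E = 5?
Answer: -5724/25 ≈ -228.96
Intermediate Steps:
r(t, b) = -2*b
x(d) = -6 (x(d) = 2 - (-2)*(-4) = 2 - 1*8 = 2 - 8 = -6)
p(m) = -6/m
(4265 - 1*(-505))*p(E**3) = (4265 - 1*(-505))*(-6/(5**3)) = (4265 + 505)*(-6/125) = 4770*(-6*1/125) = 4770*(-6/125) = -5724/25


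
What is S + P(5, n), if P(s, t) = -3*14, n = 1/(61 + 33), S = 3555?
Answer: 3513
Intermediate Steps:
n = 1/94 ≈ 0.010638
P(s, t) = -42
S + P(5, n) = 3555 - 42 = 3513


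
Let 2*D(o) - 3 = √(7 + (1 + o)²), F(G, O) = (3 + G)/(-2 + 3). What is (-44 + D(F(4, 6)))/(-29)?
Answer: 85/58 - √71/58 ≈ 1.3202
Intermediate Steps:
F(G, O) = 3 + G (F(G, O) = (3 + G)/1 = (3 + G)*1 = 3 + G)
D(o) = 3/2 + √(7 + (1 + o)²)/2
(-44 + D(F(4, 6)))/(-29) = (-44 + (3/2 + √(7 + (1 + (3 + 4))²)/2))/(-29) = (-44 + (3/2 + √(7 + (1 + 7)²)/2))*(-1/29) = (-44 + (3/2 + √(7 + 8²)/2))*(-1/29) = (-44 + (3/2 + √(7 + 64)/2))*(-1/29) = (-44 + (3/2 + √71/2))*(-1/29) = (-85/2 + √71/2)*(-1/29) = 85/58 - √71/58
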